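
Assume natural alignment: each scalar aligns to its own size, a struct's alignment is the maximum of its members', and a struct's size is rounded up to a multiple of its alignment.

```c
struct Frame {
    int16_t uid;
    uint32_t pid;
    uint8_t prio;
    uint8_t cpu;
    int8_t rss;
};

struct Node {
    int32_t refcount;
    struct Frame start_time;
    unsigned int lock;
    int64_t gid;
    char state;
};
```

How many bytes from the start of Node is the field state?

32

Frame: uid at 0 (size 2, align 2) → ends 2; pad 2 to align 4 for pid; pid at 4 (size 4, align 4) → ends 8; prio at 8 (size 1, align 1) → ends 9; cpu at 9 (size 1, align 1) → ends 10; rss at 10 (size 1, align 1) → ends 11; tail pad 1 to reach multiple of 4; total 12 bytes, alignment 4
refcount at 0 (size 4, align 4) → ends 4
start_time at 4 (size 12, align 4) → ends 16
lock at 16 (size 4, align 4) → ends 20
pad 4 to align 8 for gid
gid at 24 (size 8, align 8) → ends 32
state at 32 (size 1, align 1) → ends 33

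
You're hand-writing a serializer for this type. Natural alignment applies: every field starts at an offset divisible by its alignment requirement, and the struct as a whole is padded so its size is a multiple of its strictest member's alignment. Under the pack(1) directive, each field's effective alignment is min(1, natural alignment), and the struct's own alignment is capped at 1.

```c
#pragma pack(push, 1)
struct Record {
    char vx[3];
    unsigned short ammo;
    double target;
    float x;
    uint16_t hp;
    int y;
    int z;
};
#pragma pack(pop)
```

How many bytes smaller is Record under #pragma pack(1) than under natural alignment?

5

natural layout:
  @0: vx [3B, align 1] → 3
  +1 pad (align 2)
  @4: ammo [2B, align 2] → 6
  +2 pad (align 8)
  @8: target [8B, align 8] → 16
  @16: x [4B, align 4] → 20
  @20: hp [2B, align 2] → 22
  +2 pad (align 4)
  @24: y [4B, align 4] → 28
  @28: z [4B, align 4] → 32
  size 32, align 8
packed(1) layout:
  @0: vx [3B, align 1] → 3
  @3: ammo [2B, align 1] → 5
  @5: target [8B, align 1] → 13
  @13: x [4B, align 1] → 17
  @17: hp [2B, align 1] → 19
  @19: y [4B, align 1] → 23
  @23: z [4B, align 1] → 27
  size 27, align 1
32 − 27 = 5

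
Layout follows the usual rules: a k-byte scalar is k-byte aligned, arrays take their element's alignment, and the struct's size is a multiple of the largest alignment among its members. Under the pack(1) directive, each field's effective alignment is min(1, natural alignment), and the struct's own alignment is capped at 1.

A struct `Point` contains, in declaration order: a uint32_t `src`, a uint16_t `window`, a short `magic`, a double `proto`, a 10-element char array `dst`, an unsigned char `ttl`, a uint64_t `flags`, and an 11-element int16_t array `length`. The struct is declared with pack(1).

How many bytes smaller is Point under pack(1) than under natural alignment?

7

natural layout:
  0..4  src  (4B, 4-aligned)
  4..6  window  (2B, 2-aligned)
  6..8  magic  (2B, 2-aligned)
  8..16  proto  (8B, 8-aligned)
  16..26  dst  (10B, 1-aligned)
  26..27  ttl  (1B, 1-aligned)
  27..32  -- padding (5B)
  32..40  flags  (8B, 8-aligned)
  40..62  length  (22B, 2-aligned)
  62..64  -- tail padding (2B)
  sizeof = 64, alignof = 8
packed(1) layout:
  0..4  src  (4B, 1-aligned)
  4..6  window  (2B, 1-aligned)
  6..8  magic  (2B, 1-aligned)
  8..16  proto  (8B, 1-aligned)
  16..26  dst  (10B, 1-aligned)
  26..27  ttl  (1B, 1-aligned)
  27..35  flags  (8B, 1-aligned)
  35..57  length  (22B, 1-aligned)
  sizeof = 57, alignof = 1
64 − 57 = 7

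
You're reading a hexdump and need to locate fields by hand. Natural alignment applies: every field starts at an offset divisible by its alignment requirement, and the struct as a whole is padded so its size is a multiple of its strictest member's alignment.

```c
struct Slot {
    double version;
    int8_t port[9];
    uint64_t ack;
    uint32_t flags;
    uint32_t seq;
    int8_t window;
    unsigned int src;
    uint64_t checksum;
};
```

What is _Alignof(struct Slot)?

8

member alignments: version=8, port=1, ack=8, flags=4, seq=4, window=1, src=4, checksum=8
max = 8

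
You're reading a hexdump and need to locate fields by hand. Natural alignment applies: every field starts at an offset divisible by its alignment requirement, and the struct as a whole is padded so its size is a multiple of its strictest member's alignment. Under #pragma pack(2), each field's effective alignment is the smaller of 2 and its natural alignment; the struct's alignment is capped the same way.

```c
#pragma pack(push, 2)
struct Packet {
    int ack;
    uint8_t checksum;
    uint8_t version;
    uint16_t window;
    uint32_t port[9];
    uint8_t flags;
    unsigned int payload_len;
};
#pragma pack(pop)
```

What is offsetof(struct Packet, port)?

ack at 0 (size 4, align 2) → ends 4
checksum at 4 (size 1, align 1) → ends 5
version at 5 (size 1, align 1) → ends 6
window at 6 (size 2, align 2) → ends 8
port at 8 (size 36, align 2) → ends 44

8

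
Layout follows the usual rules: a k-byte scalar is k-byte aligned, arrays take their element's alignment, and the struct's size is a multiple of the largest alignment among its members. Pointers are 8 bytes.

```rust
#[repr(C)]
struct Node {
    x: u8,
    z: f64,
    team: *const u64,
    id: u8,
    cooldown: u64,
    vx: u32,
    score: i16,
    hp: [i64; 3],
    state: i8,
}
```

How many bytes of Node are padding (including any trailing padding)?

23

@0: x [1B, align 1] → 1
+7 pad (align 8)
@8: z [8B, align 8] → 16
@16: team [8B, align 8] → 24
@24: id [1B, align 1] → 25
+7 pad (align 8)
@32: cooldown [8B, align 8] → 40
@40: vx [4B, align 4] → 44
@44: score [2B, align 2] → 46
+2 pad (align 8)
@48: hp [24B, align 8] → 72
@72: state [1B, align 1] → 73
+7 tail pad (align 8)
size 80, align 8
data bytes 57, size 80 → padding 23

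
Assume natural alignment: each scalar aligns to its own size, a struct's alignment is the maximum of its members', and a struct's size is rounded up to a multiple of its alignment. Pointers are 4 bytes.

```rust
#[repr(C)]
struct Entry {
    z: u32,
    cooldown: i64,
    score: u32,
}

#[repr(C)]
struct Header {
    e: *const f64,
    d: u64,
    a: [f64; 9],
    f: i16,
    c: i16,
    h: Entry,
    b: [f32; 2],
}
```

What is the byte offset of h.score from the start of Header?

112

Entry: z at 0 (size 4, align 4) → ends 4; pad 4 to align 8 for cooldown; cooldown at 8 (size 8, align 8) → ends 16; score at 16 (size 4, align 4) → ends 20; tail pad 4 to reach multiple of 8; total 24 bytes, alignment 8
e at 0 (size 4, align 4) → ends 4
pad 4 to align 8 for d
d at 8 (size 8, align 8) → ends 16
a at 16 (size 72, align 8) → ends 88
f at 88 (size 2, align 2) → ends 90
c at 90 (size 2, align 2) → ends 92
pad 4 to align 8 for h
h at 96 (size 24, align 8) → ends 120
within Entry: score at 16
96 + 16 = 112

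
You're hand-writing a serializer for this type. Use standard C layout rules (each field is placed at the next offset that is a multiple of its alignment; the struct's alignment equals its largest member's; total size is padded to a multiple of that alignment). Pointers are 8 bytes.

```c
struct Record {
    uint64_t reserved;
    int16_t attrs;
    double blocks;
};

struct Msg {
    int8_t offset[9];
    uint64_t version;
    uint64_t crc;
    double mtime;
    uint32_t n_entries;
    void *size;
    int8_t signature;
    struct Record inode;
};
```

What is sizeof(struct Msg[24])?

2112

Record: reserved at 0 (size 8, align 8) → ends 8; attrs at 8 (size 2, align 2) → ends 10; pad 6 to align 8 for blocks; blocks at 16 (size 8, align 8) → ends 24; total 24 bytes, alignment 8
offset at 0 (size 9, align 1) → ends 9
pad 7 to align 8 for version
version at 16 (size 8, align 8) → ends 24
crc at 24 (size 8, align 8) → ends 32
mtime at 32 (size 8, align 8) → ends 40
n_entries at 40 (size 4, align 4) → ends 44
pad 4 to align 8 for size
size at 48 (size 8, align 8) → ends 56
signature at 56 (size 1, align 1) → ends 57
pad 7 to align 8 for inode
inode at 64 (size 24, align 8) → ends 88
total 88 bytes, alignment 8
array of 24: 24 × 88 = 2112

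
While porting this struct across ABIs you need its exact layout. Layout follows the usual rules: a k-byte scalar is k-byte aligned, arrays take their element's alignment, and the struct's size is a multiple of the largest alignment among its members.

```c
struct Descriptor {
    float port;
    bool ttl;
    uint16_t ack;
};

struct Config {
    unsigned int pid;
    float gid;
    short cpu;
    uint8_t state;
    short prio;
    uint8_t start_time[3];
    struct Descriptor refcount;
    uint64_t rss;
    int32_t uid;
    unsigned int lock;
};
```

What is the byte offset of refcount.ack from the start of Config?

Descriptor: port at 0 (size 4, align 4) → ends 4; ttl at 4 (size 1, align 1) → ends 5; pad 1 to align 2 for ack; ack at 6 (size 2, align 2) → ends 8; total 8 bytes, alignment 4
pid at 0 (size 4, align 4) → ends 4
gid at 4 (size 4, align 4) → ends 8
cpu at 8 (size 2, align 2) → ends 10
state at 10 (size 1, align 1) → ends 11
pad 1 to align 2 for prio
prio at 12 (size 2, align 2) → ends 14
start_time at 14 (size 3, align 1) → ends 17
pad 3 to align 4 for refcount
refcount at 20 (size 8, align 4) → ends 28
within Descriptor: ack at 6
20 + 6 = 26

26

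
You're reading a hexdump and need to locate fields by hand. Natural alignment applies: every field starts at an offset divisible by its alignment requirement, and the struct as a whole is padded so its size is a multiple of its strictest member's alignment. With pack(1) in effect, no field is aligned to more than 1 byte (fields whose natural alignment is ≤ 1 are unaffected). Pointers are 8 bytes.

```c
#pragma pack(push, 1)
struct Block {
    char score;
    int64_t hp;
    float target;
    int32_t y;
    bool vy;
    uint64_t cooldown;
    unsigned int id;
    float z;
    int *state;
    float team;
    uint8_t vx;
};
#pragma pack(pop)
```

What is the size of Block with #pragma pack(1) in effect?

@0: score [1B, align 1] → 1
@1: hp [8B, align 1] → 9
@9: target [4B, align 1] → 13
@13: y [4B, align 1] → 17
@17: vy [1B, align 1] → 18
@18: cooldown [8B, align 1] → 26
@26: id [4B, align 1] → 30
@30: z [4B, align 1] → 34
@34: state [8B, align 1] → 42
@42: team [4B, align 1] → 46
@46: vx [1B, align 1] → 47
size 47, align 1

47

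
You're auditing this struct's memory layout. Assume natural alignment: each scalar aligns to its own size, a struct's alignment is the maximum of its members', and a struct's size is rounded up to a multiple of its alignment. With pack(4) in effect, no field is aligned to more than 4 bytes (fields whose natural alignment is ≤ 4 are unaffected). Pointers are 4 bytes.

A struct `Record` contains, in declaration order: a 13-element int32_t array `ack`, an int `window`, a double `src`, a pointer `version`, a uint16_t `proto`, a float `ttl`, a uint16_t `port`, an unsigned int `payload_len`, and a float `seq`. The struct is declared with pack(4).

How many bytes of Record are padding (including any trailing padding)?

4

@0: ack [52B, align 4] → 52
@52: window [4B, align 4] → 56
@56: src [8B, align 4] → 64
@64: version [4B, align 4] → 68
@68: proto [2B, align 2] → 70
+2 pad (align 4)
@72: ttl [4B, align 4] → 76
@76: port [2B, align 2] → 78
+2 pad (align 4)
@80: payload_len [4B, align 4] → 84
@84: seq [4B, align 4] → 88
size 88, align 4
data bytes 84, size 88 → padding 4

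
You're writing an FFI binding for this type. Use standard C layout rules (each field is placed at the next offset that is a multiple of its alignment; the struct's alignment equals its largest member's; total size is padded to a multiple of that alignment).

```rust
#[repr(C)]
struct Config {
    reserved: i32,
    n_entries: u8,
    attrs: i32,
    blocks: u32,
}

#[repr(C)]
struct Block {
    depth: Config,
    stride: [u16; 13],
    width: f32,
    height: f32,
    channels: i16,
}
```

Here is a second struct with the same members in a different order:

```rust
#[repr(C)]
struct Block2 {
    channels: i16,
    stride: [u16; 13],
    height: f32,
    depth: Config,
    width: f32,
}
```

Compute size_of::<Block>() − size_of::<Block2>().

Config: 0..4  reserved  (4B, 4-aligned); 4..5  n_entries  (1B, 1-aligned); 5..8  -- padding (3B); 8..12  attrs  (4B, 4-aligned); 12..16  blocks  (4B, 4-aligned); sizeof = 16, alignof = 4
0..16  depth  (16B, 4-aligned)
16..42  stride  (26B, 2-aligned)
42..44  -- padding (2B)
44..48  width  (4B, 4-aligned)
48..52  height  (4B, 4-aligned)
52..54  channels  (2B, 2-aligned)
54..56  -- tail padding (2B)
sizeof = 56, alignof = 4
— Block2 —
0..2  channels  (2B, 2-aligned)
2..28  stride  (26B, 2-aligned)
28..32  height  (4B, 4-aligned)
32..48  depth  (16B, 4-aligned)
48..52  width  (4B, 4-aligned)
sizeof = 52, alignof = 4
56 − 52 = 4

4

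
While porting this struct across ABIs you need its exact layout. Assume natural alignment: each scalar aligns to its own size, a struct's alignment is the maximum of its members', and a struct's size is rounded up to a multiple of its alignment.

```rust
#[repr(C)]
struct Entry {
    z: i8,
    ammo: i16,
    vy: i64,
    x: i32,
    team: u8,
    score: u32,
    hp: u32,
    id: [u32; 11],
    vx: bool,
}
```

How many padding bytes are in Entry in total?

11

@0: z [1B, align 1] → 1
+1 pad (align 2)
@2: ammo [2B, align 2] → 4
+4 pad (align 8)
@8: vy [8B, align 8] → 16
@16: x [4B, align 4] → 20
@20: team [1B, align 1] → 21
+3 pad (align 4)
@24: score [4B, align 4] → 28
@28: hp [4B, align 4] → 32
@32: id [44B, align 4] → 76
@76: vx [1B, align 1] → 77
+3 tail pad (align 8)
size 80, align 8
data bytes 69, size 80 → padding 11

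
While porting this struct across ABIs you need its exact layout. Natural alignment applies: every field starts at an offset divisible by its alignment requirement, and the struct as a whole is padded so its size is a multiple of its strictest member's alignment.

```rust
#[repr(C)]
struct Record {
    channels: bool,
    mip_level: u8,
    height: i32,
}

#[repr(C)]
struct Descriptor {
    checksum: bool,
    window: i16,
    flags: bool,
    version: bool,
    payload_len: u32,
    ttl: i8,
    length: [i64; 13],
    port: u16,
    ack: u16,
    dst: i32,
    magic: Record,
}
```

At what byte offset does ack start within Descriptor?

Record: 0..1  channels  (1B, 1-aligned); 1..2  mip_level  (1B, 1-aligned); 2..4  -- padding (2B); 4..8  height  (4B, 4-aligned); sizeof = 8, alignof = 4
0..1  checksum  (1B, 1-aligned)
1..2  -- padding (1B)
2..4  window  (2B, 2-aligned)
4..5  flags  (1B, 1-aligned)
5..6  version  (1B, 1-aligned)
6..8  -- padding (2B)
8..12  payload_len  (4B, 4-aligned)
12..13  ttl  (1B, 1-aligned)
13..16  -- padding (3B)
16..120  length  (104B, 8-aligned)
120..122  port  (2B, 2-aligned)
122..124  ack  (2B, 2-aligned)

122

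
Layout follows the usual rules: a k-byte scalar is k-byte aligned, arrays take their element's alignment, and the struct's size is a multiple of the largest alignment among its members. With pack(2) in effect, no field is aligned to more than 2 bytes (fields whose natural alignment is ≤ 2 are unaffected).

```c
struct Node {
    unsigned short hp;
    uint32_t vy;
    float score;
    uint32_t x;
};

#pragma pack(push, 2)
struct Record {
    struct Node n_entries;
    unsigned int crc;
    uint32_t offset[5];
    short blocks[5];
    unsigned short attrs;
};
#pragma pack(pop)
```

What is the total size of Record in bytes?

Node: @0: hp [2B, align 2] → 2; +2 pad (align 4); @4: vy [4B, align 4] → 8; @8: score [4B, align 4] → 12; @12: x [4B, align 4] → 16; size 16, align 4
@0: n_entries [16B, align 2] → 16
@16: crc [4B, align 2] → 20
@20: offset [20B, align 2] → 40
@40: blocks [10B, align 2] → 50
@50: attrs [2B, align 2] → 52
size 52, align 2

52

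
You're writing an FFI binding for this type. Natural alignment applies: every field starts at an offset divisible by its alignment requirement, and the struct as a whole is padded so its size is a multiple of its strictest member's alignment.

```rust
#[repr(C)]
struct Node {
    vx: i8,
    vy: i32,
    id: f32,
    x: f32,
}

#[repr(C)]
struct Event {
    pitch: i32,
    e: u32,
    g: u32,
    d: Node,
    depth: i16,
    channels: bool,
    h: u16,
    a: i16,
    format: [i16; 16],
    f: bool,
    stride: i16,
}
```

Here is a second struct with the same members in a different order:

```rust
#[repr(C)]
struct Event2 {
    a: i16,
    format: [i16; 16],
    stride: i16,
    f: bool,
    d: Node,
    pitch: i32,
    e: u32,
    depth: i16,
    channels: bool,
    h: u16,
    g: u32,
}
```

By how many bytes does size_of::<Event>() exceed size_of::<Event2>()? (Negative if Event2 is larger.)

-4

Node: 0..1  vx  (1B, 1-aligned); 1..4  -- padding (3B); 4..8  vy  (4B, 4-aligned); 8..12  id  (4B, 4-aligned); 12..16  x  (4B, 4-aligned); sizeof = 16, alignof = 4
0..4  pitch  (4B, 4-aligned)
4..8  e  (4B, 4-aligned)
8..12  g  (4B, 4-aligned)
12..28  d  (16B, 4-aligned)
28..30  depth  (2B, 2-aligned)
30..31  channels  (1B, 1-aligned)
31..32  -- padding (1B)
32..34  h  (2B, 2-aligned)
34..36  a  (2B, 2-aligned)
36..68  format  (32B, 2-aligned)
68..69  f  (1B, 1-aligned)
69..70  -- padding (1B)
70..72  stride  (2B, 2-aligned)
sizeof = 72, alignof = 4
— Event2 —
0..2  a  (2B, 2-aligned)
2..34  format  (32B, 2-aligned)
34..36  stride  (2B, 2-aligned)
36..37  f  (1B, 1-aligned)
37..40  -- padding (3B)
40..56  d  (16B, 4-aligned)
56..60  pitch  (4B, 4-aligned)
60..64  e  (4B, 4-aligned)
64..66  depth  (2B, 2-aligned)
66..67  channels  (1B, 1-aligned)
67..68  -- padding (1B)
68..70  h  (2B, 2-aligned)
70..72  -- padding (2B)
72..76  g  (4B, 4-aligned)
sizeof = 76, alignof = 4
72 − 76 = -4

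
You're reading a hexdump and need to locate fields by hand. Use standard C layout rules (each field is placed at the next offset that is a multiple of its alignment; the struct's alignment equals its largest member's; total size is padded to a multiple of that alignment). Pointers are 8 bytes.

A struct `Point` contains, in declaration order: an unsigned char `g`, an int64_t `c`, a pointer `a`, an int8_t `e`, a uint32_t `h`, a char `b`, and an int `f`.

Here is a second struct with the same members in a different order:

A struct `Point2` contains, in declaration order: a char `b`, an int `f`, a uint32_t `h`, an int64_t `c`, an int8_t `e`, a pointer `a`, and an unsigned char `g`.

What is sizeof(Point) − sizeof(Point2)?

-8

g at 0 (size 1, align 1) → ends 1
pad 7 to align 8 for c
c at 8 (size 8, align 8) → ends 16
a at 16 (size 8, align 8) → ends 24
e at 24 (size 1, align 1) → ends 25
pad 3 to align 4 for h
h at 28 (size 4, align 4) → ends 32
b at 32 (size 1, align 1) → ends 33
pad 3 to align 4 for f
f at 36 (size 4, align 4) → ends 40
total 40 bytes, alignment 8
— Point2 —
b at 0 (size 1, align 1) → ends 1
pad 3 to align 4 for f
f at 4 (size 4, align 4) → ends 8
h at 8 (size 4, align 4) → ends 12
pad 4 to align 8 for c
c at 16 (size 8, align 8) → ends 24
e at 24 (size 1, align 1) → ends 25
pad 7 to align 8 for a
a at 32 (size 8, align 8) → ends 40
g at 40 (size 1, align 1) → ends 41
tail pad 7 to reach multiple of 8
total 48 bytes, alignment 8
40 − 48 = -8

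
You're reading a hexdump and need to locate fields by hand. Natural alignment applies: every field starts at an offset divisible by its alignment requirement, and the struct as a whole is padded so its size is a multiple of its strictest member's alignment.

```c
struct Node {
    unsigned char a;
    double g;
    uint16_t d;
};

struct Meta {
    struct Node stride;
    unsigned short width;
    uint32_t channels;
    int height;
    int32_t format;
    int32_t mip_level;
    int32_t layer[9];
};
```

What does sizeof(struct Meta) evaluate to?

Node: a at 0 (size 1, align 1) → ends 1; pad 7 to align 8 for g; g at 8 (size 8, align 8) → ends 16; d at 16 (size 2, align 2) → ends 18; tail pad 6 to reach multiple of 8; total 24 bytes, alignment 8
stride at 0 (size 24, align 8) → ends 24
width at 24 (size 2, align 2) → ends 26
pad 2 to align 4 for channels
channels at 28 (size 4, align 4) → ends 32
height at 32 (size 4, align 4) → ends 36
format at 36 (size 4, align 4) → ends 40
mip_level at 40 (size 4, align 4) → ends 44
layer at 44 (size 36, align 4) → ends 80
total 80 bytes, alignment 8

80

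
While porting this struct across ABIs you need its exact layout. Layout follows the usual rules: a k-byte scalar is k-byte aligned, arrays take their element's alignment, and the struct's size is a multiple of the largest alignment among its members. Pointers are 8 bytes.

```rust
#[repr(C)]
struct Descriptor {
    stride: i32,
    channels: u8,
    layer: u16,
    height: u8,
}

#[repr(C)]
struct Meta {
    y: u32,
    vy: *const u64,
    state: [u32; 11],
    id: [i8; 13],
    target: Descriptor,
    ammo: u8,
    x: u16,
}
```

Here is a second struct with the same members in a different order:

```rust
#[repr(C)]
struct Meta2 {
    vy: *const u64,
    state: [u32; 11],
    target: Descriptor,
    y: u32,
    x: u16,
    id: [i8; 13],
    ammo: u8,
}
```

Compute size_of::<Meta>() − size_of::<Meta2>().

Descriptor: @0: stride [4B, align 4] → 4; @4: channels [1B, align 1] → 5; +1 pad (align 2); @6: layer [2B, align 2] → 8; @8: height [1B, align 1] → 9; +3 tail pad (align 4); size 12, align 4
@0: y [4B, align 4] → 4
+4 pad (align 8)
@8: vy [8B, align 8] → 16
@16: state [44B, align 4] → 60
@60: id [13B, align 1] → 73
+3 pad (align 4)
@76: target [12B, align 4] → 88
@88: ammo [1B, align 1] → 89
+1 pad (align 2)
@90: x [2B, align 2] → 92
+4 tail pad (align 8)
size 96, align 8
— Meta2 —
@0: vy [8B, align 8] → 8
@8: state [44B, align 4] → 52
@52: target [12B, align 4] → 64
@64: y [4B, align 4] → 68
@68: x [2B, align 2] → 70
@70: id [13B, align 1] → 83
@83: ammo [1B, align 1] → 84
+4 tail pad (align 8)
size 88, align 8
96 − 88 = 8

8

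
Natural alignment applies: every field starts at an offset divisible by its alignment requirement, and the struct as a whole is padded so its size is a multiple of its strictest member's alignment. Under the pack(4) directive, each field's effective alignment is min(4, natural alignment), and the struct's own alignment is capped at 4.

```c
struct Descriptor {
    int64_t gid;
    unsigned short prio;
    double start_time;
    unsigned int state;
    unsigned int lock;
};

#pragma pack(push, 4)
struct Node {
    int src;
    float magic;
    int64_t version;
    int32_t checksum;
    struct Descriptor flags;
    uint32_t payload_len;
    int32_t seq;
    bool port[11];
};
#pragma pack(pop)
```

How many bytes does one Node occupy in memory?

Descriptor: @0: gid [8B, align 8] → 8; @8: prio [2B, align 2] → 10; +6 pad (align 8); @16: start_time [8B, align 8] → 24; @24: state [4B, align 4] → 28; @28: lock [4B, align 4] → 32; size 32, align 8
@0: src [4B, align 4] → 4
@4: magic [4B, align 4] → 8
@8: version [8B, align 4] → 16
@16: checksum [4B, align 4] → 20
@20: flags [32B, align 4] → 52
@52: payload_len [4B, align 4] → 56
@56: seq [4B, align 4] → 60
@60: port [11B, align 1] → 71
+1 tail pad (align 4)
size 72, align 4

72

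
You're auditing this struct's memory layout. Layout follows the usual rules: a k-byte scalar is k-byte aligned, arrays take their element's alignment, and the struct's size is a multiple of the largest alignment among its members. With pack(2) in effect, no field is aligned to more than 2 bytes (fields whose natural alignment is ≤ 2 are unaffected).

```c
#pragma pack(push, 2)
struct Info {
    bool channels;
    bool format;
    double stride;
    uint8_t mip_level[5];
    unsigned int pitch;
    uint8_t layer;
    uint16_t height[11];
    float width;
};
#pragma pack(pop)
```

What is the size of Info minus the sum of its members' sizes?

channels at 0 (size 1, align 1) → ends 1
format at 1 (size 1, align 1) → ends 2
stride at 2 (size 8, align 2) → ends 10
mip_level at 10 (size 5, align 1) → ends 15
pad 1 to align 2 for pitch
pitch at 16 (size 4, align 2) → ends 20
layer at 20 (size 1, align 1) → ends 21
pad 1 to align 2 for height
height at 22 (size 22, align 2) → ends 44
width at 44 (size 4, align 2) → ends 48
total 48 bytes, alignment 2
data bytes 46, size 48 → padding 2

2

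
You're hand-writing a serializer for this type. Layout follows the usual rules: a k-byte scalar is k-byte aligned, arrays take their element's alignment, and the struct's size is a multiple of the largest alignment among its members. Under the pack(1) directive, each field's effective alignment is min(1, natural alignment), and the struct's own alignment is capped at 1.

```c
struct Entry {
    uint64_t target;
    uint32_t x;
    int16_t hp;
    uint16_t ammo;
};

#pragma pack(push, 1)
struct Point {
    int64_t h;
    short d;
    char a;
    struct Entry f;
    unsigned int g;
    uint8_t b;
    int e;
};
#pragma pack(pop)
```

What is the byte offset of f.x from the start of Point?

19

Entry: @0: target [8B, align 8] → 8; @8: x [4B, align 4] → 12; @12: hp [2B, align 2] → 14; @14: ammo [2B, align 2] → 16; size 16, align 8
@0: h [8B, align 1] → 8
@8: d [2B, align 1] → 10
@10: a [1B, align 1] → 11
@11: f [16B, align 1] → 27
within Entry: x at 8
11 + 8 = 19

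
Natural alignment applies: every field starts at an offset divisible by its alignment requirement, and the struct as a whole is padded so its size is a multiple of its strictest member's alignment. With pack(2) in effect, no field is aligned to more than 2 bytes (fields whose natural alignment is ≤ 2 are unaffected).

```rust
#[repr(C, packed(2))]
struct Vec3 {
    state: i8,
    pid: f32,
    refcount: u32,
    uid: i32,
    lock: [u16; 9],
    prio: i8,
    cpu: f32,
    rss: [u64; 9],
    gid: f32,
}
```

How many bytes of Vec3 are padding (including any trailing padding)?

state at 0 (size 1, align 1) → ends 1
pad 1 to align 2 for pid
pid at 2 (size 4, align 2) → ends 6
refcount at 6 (size 4, align 2) → ends 10
uid at 10 (size 4, align 2) → ends 14
lock at 14 (size 18, align 2) → ends 32
prio at 32 (size 1, align 1) → ends 33
pad 1 to align 2 for cpu
cpu at 34 (size 4, align 2) → ends 38
rss at 38 (size 72, align 2) → ends 110
gid at 110 (size 4, align 2) → ends 114
total 114 bytes, alignment 2
data bytes 112, size 114 → padding 2

2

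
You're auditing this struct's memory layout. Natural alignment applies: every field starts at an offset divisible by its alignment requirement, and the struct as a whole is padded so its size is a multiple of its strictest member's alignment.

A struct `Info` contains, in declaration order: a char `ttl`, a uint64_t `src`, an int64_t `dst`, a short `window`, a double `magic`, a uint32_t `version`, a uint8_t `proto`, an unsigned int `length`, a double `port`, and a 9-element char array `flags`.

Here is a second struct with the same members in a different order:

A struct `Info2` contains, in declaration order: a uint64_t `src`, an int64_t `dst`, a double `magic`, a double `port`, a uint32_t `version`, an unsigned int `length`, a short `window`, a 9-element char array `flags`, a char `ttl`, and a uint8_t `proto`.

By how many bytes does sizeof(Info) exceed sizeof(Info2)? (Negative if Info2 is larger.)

24

0..1  ttl  (1B, 1-aligned)
1..8  -- padding (7B)
8..16  src  (8B, 8-aligned)
16..24  dst  (8B, 8-aligned)
24..26  window  (2B, 2-aligned)
26..32  -- padding (6B)
32..40  magic  (8B, 8-aligned)
40..44  version  (4B, 4-aligned)
44..45  proto  (1B, 1-aligned)
45..48  -- padding (3B)
48..52  length  (4B, 4-aligned)
52..56  -- padding (4B)
56..64  port  (8B, 8-aligned)
64..73  flags  (9B, 1-aligned)
73..80  -- tail padding (7B)
sizeof = 80, alignof = 8
— Info2 —
0..8  src  (8B, 8-aligned)
8..16  dst  (8B, 8-aligned)
16..24  magic  (8B, 8-aligned)
24..32  port  (8B, 8-aligned)
32..36  version  (4B, 4-aligned)
36..40  length  (4B, 4-aligned)
40..42  window  (2B, 2-aligned)
42..51  flags  (9B, 1-aligned)
51..52  ttl  (1B, 1-aligned)
52..53  proto  (1B, 1-aligned)
53..56  -- tail padding (3B)
sizeof = 56, alignof = 8
80 − 56 = 24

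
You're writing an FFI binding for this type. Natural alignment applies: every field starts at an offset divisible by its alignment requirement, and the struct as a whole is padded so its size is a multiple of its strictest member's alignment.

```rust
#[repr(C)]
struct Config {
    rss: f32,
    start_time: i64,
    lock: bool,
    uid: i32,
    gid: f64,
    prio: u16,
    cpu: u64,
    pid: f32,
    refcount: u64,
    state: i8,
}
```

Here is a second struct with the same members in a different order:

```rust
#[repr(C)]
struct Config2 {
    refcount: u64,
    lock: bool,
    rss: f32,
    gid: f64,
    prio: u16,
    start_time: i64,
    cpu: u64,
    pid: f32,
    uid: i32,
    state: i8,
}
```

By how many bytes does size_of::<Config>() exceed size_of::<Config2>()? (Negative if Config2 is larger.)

8

@0: rss [4B, align 4] → 4
+4 pad (align 8)
@8: start_time [8B, align 8] → 16
@16: lock [1B, align 1] → 17
+3 pad (align 4)
@20: uid [4B, align 4] → 24
@24: gid [8B, align 8] → 32
@32: prio [2B, align 2] → 34
+6 pad (align 8)
@40: cpu [8B, align 8] → 48
@48: pid [4B, align 4] → 52
+4 pad (align 8)
@56: refcount [8B, align 8] → 64
@64: state [1B, align 1] → 65
+7 tail pad (align 8)
size 72, align 8
— Config2 —
@0: refcount [8B, align 8] → 8
@8: lock [1B, align 1] → 9
+3 pad (align 4)
@12: rss [4B, align 4] → 16
@16: gid [8B, align 8] → 24
@24: prio [2B, align 2] → 26
+6 pad (align 8)
@32: start_time [8B, align 8] → 40
@40: cpu [8B, align 8] → 48
@48: pid [4B, align 4] → 52
@52: uid [4B, align 4] → 56
@56: state [1B, align 1] → 57
+7 tail pad (align 8)
size 64, align 8
72 − 64 = 8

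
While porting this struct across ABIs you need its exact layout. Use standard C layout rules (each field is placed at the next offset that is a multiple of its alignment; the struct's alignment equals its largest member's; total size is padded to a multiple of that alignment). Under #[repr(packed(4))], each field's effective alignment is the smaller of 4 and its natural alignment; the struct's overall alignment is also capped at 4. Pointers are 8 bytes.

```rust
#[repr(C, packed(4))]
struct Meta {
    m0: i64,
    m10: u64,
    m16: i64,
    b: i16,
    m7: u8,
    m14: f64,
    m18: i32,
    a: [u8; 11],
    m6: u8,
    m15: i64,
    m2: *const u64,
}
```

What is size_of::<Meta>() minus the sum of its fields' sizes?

0..8  m0  (8B, 4-aligned)
8..16  m10  (8B, 4-aligned)
16..24  m16  (8B, 4-aligned)
24..26  b  (2B, 2-aligned)
26..27  m7  (1B, 1-aligned)
27..28  -- padding (1B)
28..36  m14  (8B, 4-aligned)
36..40  m18  (4B, 4-aligned)
40..51  a  (11B, 1-aligned)
51..52  m6  (1B, 1-aligned)
52..60  m15  (8B, 4-aligned)
60..68  m2  (8B, 4-aligned)
sizeof = 68, alignof = 4
data bytes 67, size 68 → padding 1

1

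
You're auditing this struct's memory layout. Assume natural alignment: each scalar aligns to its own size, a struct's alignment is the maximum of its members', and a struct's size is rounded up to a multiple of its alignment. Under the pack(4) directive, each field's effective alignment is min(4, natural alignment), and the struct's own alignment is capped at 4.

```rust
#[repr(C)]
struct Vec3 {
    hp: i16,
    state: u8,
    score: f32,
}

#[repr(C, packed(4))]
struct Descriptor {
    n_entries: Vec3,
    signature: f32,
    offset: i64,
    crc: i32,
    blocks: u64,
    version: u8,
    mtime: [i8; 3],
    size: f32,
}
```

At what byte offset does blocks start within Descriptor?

Vec3: 0..2  hp  (2B, 2-aligned); 2..3  state  (1B, 1-aligned); 3..4  -- padding (1B); 4..8  score  (4B, 4-aligned); sizeof = 8, alignof = 4
0..8  n_entries  (8B, 4-aligned)
8..12  signature  (4B, 4-aligned)
12..20  offset  (8B, 4-aligned)
20..24  crc  (4B, 4-aligned)
24..32  blocks  (8B, 4-aligned)

24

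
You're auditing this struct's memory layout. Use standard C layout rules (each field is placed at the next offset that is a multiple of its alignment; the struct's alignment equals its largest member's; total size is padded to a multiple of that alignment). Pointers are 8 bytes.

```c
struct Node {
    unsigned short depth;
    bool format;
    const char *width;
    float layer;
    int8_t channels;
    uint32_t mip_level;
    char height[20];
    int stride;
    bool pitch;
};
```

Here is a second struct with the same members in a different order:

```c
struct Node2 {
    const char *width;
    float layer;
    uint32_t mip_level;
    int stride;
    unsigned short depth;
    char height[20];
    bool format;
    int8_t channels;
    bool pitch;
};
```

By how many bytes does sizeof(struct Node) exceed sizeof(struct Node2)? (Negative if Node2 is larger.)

0..2  depth  (2B, 2-aligned)
2..3  format  (1B, 1-aligned)
3..8  -- padding (5B)
8..16  width  (8B, 8-aligned)
16..20  layer  (4B, 4-aligned)
20..21  channels  (1B, 1-aligned)
21..24  -- padding (3B)
24..28  mip_level  (4B, 4-aligned)
28..48  height  (20B, 1-aligned)
48..52  stride  (4B, 4-aligned)
52..53  pitch  (1B, 1-aligned)
53..56  -- tail padding (3B)
sizeof = 56, alignof = 8
— Node2 —
0..8  width  (8B, 8-aligned)
8..12  layer  (4B, 4-aligned)
12..16  mip_level  (4B, 4-aligned)
16..20  stride  (4B, 4-aligned)
20..22  depth  (2B, 2-aligned)
22..42  height  (20B, 1-aligned)
42..43  format  (1B, 1-aligned)
43..44  channels  (1B, 1-aligned)
44..45  pitch  (1B, 1-aligned)
45..48  -- tail padding (3B)
sizeof = 48, alignof = 8
56 − 48 = 8

8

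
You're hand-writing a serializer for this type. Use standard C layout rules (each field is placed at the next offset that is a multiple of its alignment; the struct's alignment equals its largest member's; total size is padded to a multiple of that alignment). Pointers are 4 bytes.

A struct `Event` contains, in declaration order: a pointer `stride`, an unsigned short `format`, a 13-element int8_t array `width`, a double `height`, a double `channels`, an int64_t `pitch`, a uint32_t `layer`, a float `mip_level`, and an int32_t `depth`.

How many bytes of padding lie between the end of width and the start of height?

5

0..4  stride  (4B, 4-aligned)
4..6  format  (2B, 2-aligned)
6..19  width  (13B, 1-aligned)
19..24  -- padding (5B)
24..32  height  (8B, 8-aligned)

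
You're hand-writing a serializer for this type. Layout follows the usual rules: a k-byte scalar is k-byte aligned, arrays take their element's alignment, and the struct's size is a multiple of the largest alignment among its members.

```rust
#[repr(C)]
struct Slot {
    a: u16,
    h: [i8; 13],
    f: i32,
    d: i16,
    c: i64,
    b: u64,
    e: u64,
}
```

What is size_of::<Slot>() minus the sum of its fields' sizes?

a at 0 (size 2, align 2) → ends 2
h at 2 (size 13, align 1) → ends 15
pad 1 to align 4 for f
f at 16 (size 4, align 4) → ends 20
d at 20 (size 2, align 2) → ends 22
pad 2 to align 8 for c
c at 24 (size 8, align 8) → ends 32
b at 32 (size 8, align 8) → ends 40
e at 40 (size 8, align 8) → ends 48
total 48 bytes, alignment 8
data bytes 45, size 48 → padding 3

3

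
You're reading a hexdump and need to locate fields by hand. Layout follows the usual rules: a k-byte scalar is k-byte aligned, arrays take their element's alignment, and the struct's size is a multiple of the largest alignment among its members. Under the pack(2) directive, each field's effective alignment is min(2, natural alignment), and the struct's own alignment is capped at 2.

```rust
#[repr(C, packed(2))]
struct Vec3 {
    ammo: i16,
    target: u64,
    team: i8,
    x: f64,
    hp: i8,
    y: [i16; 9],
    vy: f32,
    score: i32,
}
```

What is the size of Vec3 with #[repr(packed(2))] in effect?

ammo at 0 (size 2, align 2) → ends 2
target at 2 (size 8, align 2) → ends 10
team at 10 (size 1, align 1) → ends 11
pad 1 to align 2 for x
x at 12 (size 8, align 2) → ends 20
hp at 20 (size 1, align 1) → ends 21
pad 1 to align 2 for y
y at 22 (size 18, align 2) → ends 40
vy at 40 (size 4, align 2) → ends 44
score at 44 (size 4, align 2) → ends 48
total 48 bytes, alignment 2

48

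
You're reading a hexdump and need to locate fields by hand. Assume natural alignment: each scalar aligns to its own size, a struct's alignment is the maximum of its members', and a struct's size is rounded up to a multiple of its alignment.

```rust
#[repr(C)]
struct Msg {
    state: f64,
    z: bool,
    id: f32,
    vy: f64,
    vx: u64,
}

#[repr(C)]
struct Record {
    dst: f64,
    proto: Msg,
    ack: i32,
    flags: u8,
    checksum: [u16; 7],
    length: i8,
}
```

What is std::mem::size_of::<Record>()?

64

Msg: state at 0 (size 8, align 8) → ends 8; z at 8 (size 1, align 1) → ends 9; pad 3 to align 4 for id; id at 12 (size 4, align 4) → ends 16; vy at 16 (size 8, align 8) → ends 24; vx at 24 (size 8, align 8) → ends 32; total 32 bytes, alignment 8
dst at 0 (size 8, align 8) → ends 8
proto at 8 (size 32, align 8) → ends 40
ack at 40 (size 4, align 4) → ends 44
flags at 44 (size 1, align 1) → ends 45
pad 1 to align 2 for checksum
checksum at 46 (size 14, align 2) → ends 60
length at 60 (size 1, align 1) → ends 61
tail pad 3 to reach multiple of 8
total 64 bytes, alignment 8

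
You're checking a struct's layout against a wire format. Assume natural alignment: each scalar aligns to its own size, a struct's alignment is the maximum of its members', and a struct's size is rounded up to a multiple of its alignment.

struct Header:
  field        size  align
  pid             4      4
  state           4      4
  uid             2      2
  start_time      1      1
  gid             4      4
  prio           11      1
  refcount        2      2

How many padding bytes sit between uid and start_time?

0

@0: pid [4B, align 4] → 4
@4: state [4B, align 4] → 8
@8: uid [2B, align 2] → 10
@10: start_time [1B, align 1] → 11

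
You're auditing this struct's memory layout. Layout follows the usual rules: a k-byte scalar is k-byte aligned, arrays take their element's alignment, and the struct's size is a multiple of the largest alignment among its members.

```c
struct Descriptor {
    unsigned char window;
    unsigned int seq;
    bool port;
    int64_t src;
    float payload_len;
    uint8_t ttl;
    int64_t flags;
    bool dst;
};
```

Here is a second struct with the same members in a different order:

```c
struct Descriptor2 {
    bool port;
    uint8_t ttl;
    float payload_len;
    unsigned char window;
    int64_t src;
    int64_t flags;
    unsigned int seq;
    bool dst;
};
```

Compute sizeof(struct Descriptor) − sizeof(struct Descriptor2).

window at 0 (size 1, align 1) → ends 1
pad 3 to align 4 for seq
seq at 4 (size 4, align 4) → ends 8
port at 8 (size 1, align 1) → ends 9
pad 7 to align 8 for src
src at 16 (size 8, align 8) → ends 24
payload_len at 24 (size 4, align 4) → ends 28
ttl at 28 (size 1, align 1) → ends 29
pad 3 to align 8 for flags
flags at 32 (size 8, align 8) → ends 40
dst at 40 (size 1, align 1) → ends 41
tail pad 7 to reach multiple of 8
total 48 bytes, alignment 8
— Descriptor2 —
port at 0 (size 1, align 1) → ends 1
ttl at 1 (size 1, align 1) → ends 2
pad 2 to align 4 for payload_len
payload_len at 4 (size 4, align 4) → ends 8
window at 8 (size 1, align 1) → ends 9
pad 7 to align 8 for src
src at 16 (size 8, align 8) → ends 24
flags at 24 (size 8, align 8) → ends 32
seq at 32 (size 4, align 4) → ends 36
dst at 36 (size 1, align 1) → ends 37
tail pad 3 to reach multiple of 8
total 40 bytes, alignment 8
48 − 40 = 8

8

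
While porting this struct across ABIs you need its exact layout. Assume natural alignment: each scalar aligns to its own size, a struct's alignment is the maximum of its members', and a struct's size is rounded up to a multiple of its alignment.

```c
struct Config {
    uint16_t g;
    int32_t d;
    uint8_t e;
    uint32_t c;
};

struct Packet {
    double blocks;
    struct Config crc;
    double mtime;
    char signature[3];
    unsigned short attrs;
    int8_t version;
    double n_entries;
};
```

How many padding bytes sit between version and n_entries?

Config: g at 0 (size 2, align 2) → ends 2; pad 2 to align 4 for d; d at 4 (size 4, align 4) → ends 8; e at 8 (size 1, align 1) → ends 9; pad 3 to align 4 for c; c at 12 (size 4, align 4) → ends 16; total 16 bytes, alignment 4
blocks at 0 (size 8, align 8) → ends 8
crc at 8 (size 16, align 4) → ends 24
mtime at 24 (size 8, align 8) → ends 32
signature at 32 (size 3, align 1) → ends 35
pad 1 to align 2 for attrs
attrs at 36 (size 2, align 2) → ends 38
version at 38 (size 1, align 1) → ends 39
pad 1 to align 8 for n_entries
n_entries at 40 (size 8, align 8) → ends 48

1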